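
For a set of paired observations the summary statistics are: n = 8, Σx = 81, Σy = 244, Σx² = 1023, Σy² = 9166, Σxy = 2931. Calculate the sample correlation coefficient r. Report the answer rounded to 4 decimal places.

0.7787

S_xy = nΣxy − ΣxΣy = 8·2931 − 81·244 = 23448 − 19764 = 3684
S_xx = nΣx² − (Σx)² = 8·1023 − 81² = 8184 − 6561 = 1623
S_yy = nΣy² − (Σy)² = 8·9166 − 244² = 73328 − 59536 = 13792
r = S_xy / √(S_xx·S_yy) = 3684 / √(1623·13792) = 3684 / √22384416 = 3684 / 4731.2172 = 0.7787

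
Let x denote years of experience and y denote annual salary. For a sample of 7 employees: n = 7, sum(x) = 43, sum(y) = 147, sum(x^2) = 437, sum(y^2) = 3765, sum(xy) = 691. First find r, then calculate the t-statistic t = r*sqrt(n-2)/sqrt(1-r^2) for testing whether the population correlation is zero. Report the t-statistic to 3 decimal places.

-1.764

Numerator: nΣxy − (Σx)(Σy) = 7·691 − (43)(147) = -1484
Denominator: √[(nΣx²−(Σx)²)(nΣy²−(Σy)²)]
  nΣx²−(Σx)² = 7·437 − 1849 = 1210;  nΣy²−(Σy)² = 7·3765 − 21609 = 4746
  √(1210·4746) = √5742660 = 2396.3848
r = -1484 / 2396.3848 = -0.6193
t = r·√(n−2)/√(1−r²) = -0.6193·√5 / √(1−0.383532) = -1.384797 / 0.785155 = -1.764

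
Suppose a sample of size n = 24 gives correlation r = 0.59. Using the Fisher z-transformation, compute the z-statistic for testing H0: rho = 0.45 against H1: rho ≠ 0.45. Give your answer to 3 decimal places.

0.884

z_r = atanh(0.59) = 0.677666,  z_0 = atanh(0.45) = 0.484700
SE = 1/√(n−3) = 1/√21 = 0.218218
z = (z_r − z_0)/SE = (0.677666 − 0.484700) / 0.218218 = 0.192966 / 0.218218 = 0.884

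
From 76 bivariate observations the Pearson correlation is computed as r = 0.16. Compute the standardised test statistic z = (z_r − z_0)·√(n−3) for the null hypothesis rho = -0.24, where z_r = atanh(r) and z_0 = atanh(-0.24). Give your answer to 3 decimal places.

Fisher z: atanh(0.16) = 0.161387, atanh(-0.24) = -0.244774
z = (z_r − z_0)·√(n−3) = (0.161387 − (-0.244774))·√73 = 0.406161 · 8.544004 = 3.470

3.470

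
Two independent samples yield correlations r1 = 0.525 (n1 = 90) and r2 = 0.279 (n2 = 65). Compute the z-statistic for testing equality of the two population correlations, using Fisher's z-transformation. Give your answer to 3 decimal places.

1.785

Fisher z-transforms: z1 = atanh(0.525) = 0.583217, z2 = atanh(0.279) = 0.286597; difference d = 0.296620
Var(d) = 1/87 + 1/62 = 0.0114943 + 0.0161290 = 0.0276233
z = d/√Var(d) = 0.296620 / √0.0276233 = 0.296620 / 0.166203 = 1.785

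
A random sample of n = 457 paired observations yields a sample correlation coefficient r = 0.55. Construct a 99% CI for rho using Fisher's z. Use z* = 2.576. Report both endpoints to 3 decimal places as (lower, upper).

Fisher z: z_r = atanh(r) = ½·ln((1+0.55)/(1−0.55)) = 0.618381
SE(z) = 1/√(n−3) = 1/√454 = 0.046932
99% ⇒ z* = 2.576; margin = 2.576·0.046932 = 0.120897
CI on z-scale: (0.497484, 0.739278)
Back-transform: tanh(0.497484) = 0.460136, tanh(0.739278) = 0.628709

(0.460, 0.629)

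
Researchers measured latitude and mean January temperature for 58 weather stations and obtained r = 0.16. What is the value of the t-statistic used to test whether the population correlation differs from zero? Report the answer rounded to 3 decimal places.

1.213

1 − r² = 1 − 0.0256 = 0.9744;  √(1−r²) = 0.987117
√(n−2) = √56 = 7.483315
t = r·√(n−2)/√(1−r²) = 0.16 · 7.483315 / 0.987117 = 1.213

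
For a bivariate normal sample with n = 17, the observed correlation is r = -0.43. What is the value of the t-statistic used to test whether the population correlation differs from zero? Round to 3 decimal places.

-1.845

t = r·√(n−2) / √(1−r²) with r = -0.43, n = 17
  = -0.43·√15 / √(1 − 0.1849)
  = -0.43·3.872983 / 0.902829
  = -1.665383 / 0.902829 = -1.845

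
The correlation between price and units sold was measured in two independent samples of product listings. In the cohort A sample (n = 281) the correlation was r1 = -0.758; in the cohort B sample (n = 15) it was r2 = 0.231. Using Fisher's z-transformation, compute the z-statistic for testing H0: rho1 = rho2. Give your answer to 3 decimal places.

z1 = atanh(-0.758) = -0.991497,  z2 = atanh(0.231) = 0.235246
SE = √(1/(n1−3) + 1/(n2−3)) = √(1/278 + 1/12) = √(0.0035971 + 0.0833333) = √0.0869304 = 0.294840
z = (z1 − z2)/SE = (-0.991497 − 0.235246) / 0.294840 = -1.226743 / 0.294840 = -4.161

-4.161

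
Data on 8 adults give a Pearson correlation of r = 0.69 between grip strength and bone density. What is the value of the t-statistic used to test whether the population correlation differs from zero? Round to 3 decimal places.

2.335

t = r·√(n−2) / √(1−r²) with r = 0.69, n = 8
  = 0.69·√6 / √(1 − 0.4761)
  = 0.69·2.449490 / 0.723809
  = 1.690148 / 0.723809 = 2.335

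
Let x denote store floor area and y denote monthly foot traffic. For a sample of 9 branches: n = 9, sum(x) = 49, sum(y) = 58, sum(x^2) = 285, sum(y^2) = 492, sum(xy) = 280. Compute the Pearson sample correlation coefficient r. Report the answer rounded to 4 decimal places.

-0.7708

Numerator: nΣxy − (Σx)(Σy) = 9·280 − (49)(58) = -322
Denominator: √[(nΣx²−(Σx)²)(nΣy²−(Σy)²)]
  nΣx²−(Σx)² = 9·285 − 2401 = 164;  nΣy²−(Σy)² = 9·492 − 3364 = 1064
  √(164·1064) = √174496 = 417.7272
r = -322 / 417.7272 = -0.7708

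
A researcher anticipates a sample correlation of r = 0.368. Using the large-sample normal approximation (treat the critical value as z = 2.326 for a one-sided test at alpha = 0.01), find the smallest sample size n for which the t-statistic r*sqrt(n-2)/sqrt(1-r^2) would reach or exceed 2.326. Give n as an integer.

Need r·√(n−2)/√(1−r²) ≥ 2.326
√(n−2) ≥ 2.326·√(1−0.135424) / 0.368 = 2.326·0.929826 / 0.368 = 5.8771
n−2 ≥ 34.5403  ⇒  n ≥ 36.5403
Smallest integer n = 37

37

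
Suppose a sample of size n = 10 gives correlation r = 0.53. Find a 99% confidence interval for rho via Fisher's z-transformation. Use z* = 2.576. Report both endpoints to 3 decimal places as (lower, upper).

(-0.366, 0.916)

Fisher z: z_r = atanh(r) = ½·ln((1+0.53)/(1−0.53)) = 0.590145
SE(z) = 1/√(n−3) = 1/√7 = 0.377964
99% ⇒ z* = 2.576; margin = 2.576·0.377964 = 0.973635
CI on z-scale: (-0.383490, 1.563780)
Back-transform: tanh(-0.383490) = -0.365734, tanh(1.563780) = 0.916031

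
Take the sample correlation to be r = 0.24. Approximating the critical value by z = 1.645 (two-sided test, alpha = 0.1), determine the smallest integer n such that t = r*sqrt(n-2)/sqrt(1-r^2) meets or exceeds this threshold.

Need r·√(n−2)/√(1−r²) ≥ 1.645
√(n−2) ≥ 1.645·√(1−0.0576) / 0.24 = 1.645·0.970773 / 0.24 = 6.6538
n−2 ≥ 44.2731  ⇒  n ≥ 46.2731
Smallest integer n = 47

47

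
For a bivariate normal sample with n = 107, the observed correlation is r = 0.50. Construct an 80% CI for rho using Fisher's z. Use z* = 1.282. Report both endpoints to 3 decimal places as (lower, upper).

Fisher z: z_r = atanh(r) = ½·ln((1+0.50)/(1−0.50)) = 0.549306
SE(z) = 1/√(n−3) = 1/√104 = 0.098058
80% ⇒ z* = 1.282; margin = 1.282·0.098058 = 0.125710
CI on z-scale: (0.423596, 0.675016)
Back-transform: tanh(0.423596) = 0.399956, tanh(0.675016) = 0.588270

(0.400, 0.588)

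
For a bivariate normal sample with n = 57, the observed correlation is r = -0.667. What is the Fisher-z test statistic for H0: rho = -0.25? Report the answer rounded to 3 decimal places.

Fisher z: atanh(-0.667) = -0.805319, atanh(-0.25) = -0.255413
z = (z_r − z_0)·√(n−3) = (-0.805319 − (-0.255413))·√54 = -0.549906 · 7.348469 = -4.041

-4.041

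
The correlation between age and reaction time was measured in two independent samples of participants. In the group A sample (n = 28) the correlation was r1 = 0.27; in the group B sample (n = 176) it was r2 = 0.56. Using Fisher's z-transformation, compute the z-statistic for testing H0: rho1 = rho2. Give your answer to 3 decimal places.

-1.664

Fisher z-transforms: z1 = atanh(0.27) = 0.276864, z2 = atanh(0.56) = 0.632833; difference d = -0.355969
Var(d) = 1/25 + 1/173 = 0.0400000 + 0.0057803 = 0.0457803
z = d/√Var(d) = -0.355969 / √0.0457803 = -0.355969 / 0.213963 = -1.664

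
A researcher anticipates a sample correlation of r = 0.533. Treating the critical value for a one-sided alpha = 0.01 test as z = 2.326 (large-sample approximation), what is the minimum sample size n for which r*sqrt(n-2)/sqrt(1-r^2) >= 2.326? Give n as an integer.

Need r·√(n−2)/√(1−r²) ≥ 2.326
√(n−2) ≥ 2.326·√(1−0.284089) / 0.533 = 2.326·0.846115 / 0.533 = 3.6924
n−2 ≥ 13.6338  ⇒  n ≥ 15.6338
Smallest integer n = 16

16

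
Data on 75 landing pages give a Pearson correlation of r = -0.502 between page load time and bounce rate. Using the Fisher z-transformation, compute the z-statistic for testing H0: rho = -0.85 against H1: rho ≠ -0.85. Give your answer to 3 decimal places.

5.975

Fisher z: atanh(-0.502) = -0.551976, atanh(-0.85) = -1.256153
z = (z_r − z_0)·√(n−3) = (-0.551976 − (-1.256153))·√72 = 0.704177 · 8.485281 = 5.975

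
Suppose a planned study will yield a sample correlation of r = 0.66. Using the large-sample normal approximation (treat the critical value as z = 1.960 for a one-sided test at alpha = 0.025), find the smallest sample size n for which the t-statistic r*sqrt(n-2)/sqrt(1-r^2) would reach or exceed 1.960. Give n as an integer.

7

r√(n−2)/√(1−r²) ≥ 1.960  ⇔  n−2 ≥ (1.960)²·(1−r²)/r²
(1−r²)/r² = (1−0.4356)/0.4356 = 1.2957
n ≥ 2 + 3.8416·1.2957 = 2 + 4.9776 = 6.9776
⌈6.9776⌉ = 7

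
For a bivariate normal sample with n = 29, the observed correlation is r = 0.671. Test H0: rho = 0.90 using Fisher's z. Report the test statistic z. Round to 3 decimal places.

-3.364

Fisher z: atanh(0.671) = 0.812560, atanh(0.90) = 1.472219
z = (z_r − z_0)·√(n−3) = (0.812560 − 1.472219)·√26 = -0.659659 · 5.099020 = -3.364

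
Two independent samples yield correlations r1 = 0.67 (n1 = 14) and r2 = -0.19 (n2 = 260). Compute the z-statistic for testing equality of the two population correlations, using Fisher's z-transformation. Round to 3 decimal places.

z1 = atanh(0.67) = 0.810743,  z2 = atanh(-0.19) = -0.192337
SE = √(1/(n1−3) + 1/(n2−3)) = √(1/11 + 1/257) = √(0.0909091 + 0.0038911) = √0.0948002 = 0.307896
z = (z1 − z2)/SE = (0.810743 − (-0.192337)) / 0.307896 = 1.003080 / 0.307896 = 3.258

3.258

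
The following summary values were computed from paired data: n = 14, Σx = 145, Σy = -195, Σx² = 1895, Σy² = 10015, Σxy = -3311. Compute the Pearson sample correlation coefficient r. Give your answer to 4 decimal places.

-0.7623

S_xy = nΣxy − ΣxΣy = 14·(-3311) − 145·(-195) = -46354 − (-28275) = -18079
S_xx = nΣx² − (Σx)² = 14·1895 − 145² = 26530 − 21025 = 5505
S_yy = nΣy² − (Σy)² = 14·10015 − (-195)² = 140210 − 38025 = 102185
r = S_xy / √(S_xx·S_yy) = -18079 / √(5505·102185) = -18079 / √562528425 = -18079 / 23717.6817 = -0.7623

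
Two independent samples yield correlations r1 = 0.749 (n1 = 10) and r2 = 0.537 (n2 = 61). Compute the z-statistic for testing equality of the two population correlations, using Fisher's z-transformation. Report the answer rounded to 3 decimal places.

z1 = atanh(0.749) = 0.970673,  z2 = atanh(0.537) = 0.599930
SE = √(1/(n1−3) + 1/(n2−3)) = √(1/7 + 1/58) = √(0.1428571 + 0.0172414) = √0.1600985 = 0.400123
z = (z1 − z2)/SE = (0.970673 − 0.599930) / 0.400123 = 0.370743 / 0.400123 = 0.927

0.927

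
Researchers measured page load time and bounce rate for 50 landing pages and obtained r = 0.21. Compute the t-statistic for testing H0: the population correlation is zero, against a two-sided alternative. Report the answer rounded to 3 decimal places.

t = r·√(n−2) / √(1−r²) with r = 0.21, n = 50
  = 0.21·√48 / √(1 − 0.0441)
  = 0.21·6.928203 / 0.977701
  = 1.454923 / 0.977701 = 1.488

1.488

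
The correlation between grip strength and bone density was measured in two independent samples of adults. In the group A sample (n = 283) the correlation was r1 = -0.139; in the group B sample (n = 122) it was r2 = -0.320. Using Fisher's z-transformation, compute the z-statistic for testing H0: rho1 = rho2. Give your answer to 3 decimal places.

1.752

Fisher z-transforms: z1 = atanh(-0.139) = -0.139906, z2 = atanh(-0.320) = -0.331647; difference d = 0.191741
Var(d) = 1/280 + 1/119 = 0.0035714 + 0.0084034 = 0.0119748
z = d/√Var(d) = 0.191741 / √0.0119748 = 0.191741 / 0.109429 = 1.752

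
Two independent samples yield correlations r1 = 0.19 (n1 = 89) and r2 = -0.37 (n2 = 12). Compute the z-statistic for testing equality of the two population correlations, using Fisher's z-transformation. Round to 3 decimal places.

1.658

Fisher z-transforms: z1 = atanh(0.19) = 0.192337, z2 = atanh(-0.37) = -0.388423; difference d = 0.580760
Var(d) = 1/86 + 1/9 = 0.0116279 + 0.1111111 = 0.1227390
z = d/√Var(d) = 0.580760 / √0.1227390 = 0.580760 / 0.350341 = 1.658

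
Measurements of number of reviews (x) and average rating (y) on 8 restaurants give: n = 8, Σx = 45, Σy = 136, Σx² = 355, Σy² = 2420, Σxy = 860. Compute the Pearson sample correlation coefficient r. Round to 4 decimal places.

S_xy = nΣxy − ΣxΣy = 8·860 − 45·136 = 6880 − 6120 = 760
S_xx = nΣx² − (Σx)² = 8·355 − 45² = 2840 − 2025 = 815
S_yy = nΣy² − (Σy)² = 8·2420 − 136² = 19360 − 18496 = 864
r = S_xy / √(S_xx·S_yy) = 760 / √(815·864) = 760 / √704160 = 760 / 839.1424 = 0.9057

0.9057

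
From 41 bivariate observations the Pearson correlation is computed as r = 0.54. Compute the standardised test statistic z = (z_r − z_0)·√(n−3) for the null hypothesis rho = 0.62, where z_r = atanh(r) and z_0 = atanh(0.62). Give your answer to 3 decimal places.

-0.745

z_r = atanh(0.54) = 0.604156,  z_0 = atanh(0.62) = 0.725005
SE = 1/√(n−3) = 1/√38 = 0.162221
z = (z_r − z_0)/SE = (0.604156 − 0.725005) / 0.162221 = -0.120849 / 0.162221 = -0.745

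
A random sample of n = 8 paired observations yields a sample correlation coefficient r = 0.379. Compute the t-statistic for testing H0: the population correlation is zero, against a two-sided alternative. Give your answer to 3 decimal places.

1.003

t = r·√(n−2) / √(1−r²) with r = 0.379, n = 8
  = 0.379·√6 / √(1 − 0.143641)
  = 0.379·2.449490 / 0.925397
  = 0.928357 / 0.925397 = 1.003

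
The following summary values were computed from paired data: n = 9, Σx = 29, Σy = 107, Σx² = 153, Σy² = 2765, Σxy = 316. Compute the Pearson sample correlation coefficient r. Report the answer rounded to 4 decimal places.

-0.0965

S_xy = nΣxy − ΣxΣy = 9·316 − 29·107 = 2844 − 3103 = -259
S_xx = nΣx² − (Σx)² = 9·153 − 29² = 1377 − 841 = 536
S_yy = nΣy² − (Σy)² = 9·2765 − 107² = 24885 − 11449 = 13436
r = S_xy / √(S_xx·S_yy) = -259 / √(536·13436) = -259 / √7201696 = -259 / 2683.5976 = -0.0965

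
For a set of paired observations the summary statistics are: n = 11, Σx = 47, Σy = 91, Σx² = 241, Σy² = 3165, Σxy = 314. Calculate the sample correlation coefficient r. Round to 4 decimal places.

-0.2403

Numerator: nΣxy − (Σx)(Σy) = 11·314 − (47)(91) = -823
Denominator: √[(nΣx²−(Σx)²)(nΣy²−(Σy)²)]
  nΣx²−(Σx)² = 11·241 − 2209 = 442;  nΣy²−(Σy)² = 11·3165 − 8281 = 26534
  √(442·26534) = √11728028 = 3424.6209
r = -823 / 3424.6209 = -0.2403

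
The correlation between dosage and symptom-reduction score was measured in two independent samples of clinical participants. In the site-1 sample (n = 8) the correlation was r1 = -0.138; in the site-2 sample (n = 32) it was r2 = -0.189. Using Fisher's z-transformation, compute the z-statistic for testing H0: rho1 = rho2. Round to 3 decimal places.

0.108

Fisher z-transforms: z1 = atanh(-0.138) = -0.138886, z2 = atanh(-0.189) = -0.191300; difference d = 0.052414
Var(d) = 1/5 + 1/29 = 0.2000000 + 0.0344828 = 0.2344828
z = d/√Var(d) = 0.052414 / √0.2344828 = 0.052414 / 0.484234 = 0.108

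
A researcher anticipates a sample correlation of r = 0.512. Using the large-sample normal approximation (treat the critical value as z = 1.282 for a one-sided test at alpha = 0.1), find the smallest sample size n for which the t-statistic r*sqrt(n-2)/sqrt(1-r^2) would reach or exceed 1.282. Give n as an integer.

r√(n−2)/√(1−r²) ≥ 1.282  ⇔  n−2 ≥ (1.282)²·(1−r²)/r²
(1−r²)/r² = (1−0.262144)/0.262144 = 2.8147
n ≥ 2 + 1.643524·2.8147 = 2 + 4.6260 = 6.6260
⌈6.6260⌉ = 7

7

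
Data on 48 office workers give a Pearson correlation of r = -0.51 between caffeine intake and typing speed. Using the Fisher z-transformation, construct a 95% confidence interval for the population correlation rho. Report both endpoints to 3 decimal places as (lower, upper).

(-0.694, -0.264)

z_r = atanh(-0.51) = -0.562730;  SE = 1/√(n−3) = 1/√45 = 0.149071
z-limits: -0.562730 ± 1.960·0.149071 = -0.562730 ± 0.292179 = [-0.854909, -0.270551]
ρ-limits: (tanh -0.854909, tanh -0.270551) = (-0.694, -0.264)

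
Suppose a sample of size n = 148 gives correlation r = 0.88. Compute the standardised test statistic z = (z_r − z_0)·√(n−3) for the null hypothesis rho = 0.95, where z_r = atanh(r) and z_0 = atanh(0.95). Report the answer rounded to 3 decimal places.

-5.491

z_r = atanh(0.88) = 1.375768,  z_0 = atanh(0.95) = 1.831781
SE = 1/√(n−3) = 1/√145 = 0.083045
z = (z_r − z_0)/SE = (1.375768 − 1.831781) / 0.083045 = -0.456013 / 0.083045 = -5.491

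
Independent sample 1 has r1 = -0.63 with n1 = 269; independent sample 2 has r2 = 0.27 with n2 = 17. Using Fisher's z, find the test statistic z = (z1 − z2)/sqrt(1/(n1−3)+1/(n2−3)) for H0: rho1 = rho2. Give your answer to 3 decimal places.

z1 = atanh(-0.63) = -0.741416,  z2 = atanh(0.27) = 0.276864
SE = √(1/(n1−3) + 1/(n2−3)) = √(1/266 + 1/14) = √(0.0037594 + 0.0714286) = √0.0751880 = 0.274204
z = (z1 − z2)/SE = (-0.741416 − 0.276864) / 0.274204 = -1.018280 / 0.274204 = -3.714

-3.714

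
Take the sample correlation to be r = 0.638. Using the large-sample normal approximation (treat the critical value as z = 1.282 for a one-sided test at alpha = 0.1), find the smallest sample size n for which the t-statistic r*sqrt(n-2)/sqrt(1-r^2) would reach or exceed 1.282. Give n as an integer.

Need r·√(n−2)/√(1−r²) ≥ 1.282
√(n−2) ≥ 1.282·√(1−0.407044) / 0.638 = 1.282·0.770036 / 0.638 = 1.5473
n−2 ≥ 2.3941  ⇒  n ≥ 4.3941
Smallest integer n = 5

5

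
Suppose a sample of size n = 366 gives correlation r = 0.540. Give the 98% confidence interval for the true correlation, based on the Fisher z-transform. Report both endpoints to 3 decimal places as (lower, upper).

(0.448, 0.621)

z_r = atanh(0.540) = 0.604156;  SE = 1/√(n−3) = 1/√363 = 0.052486
z-limits: 0.604156 ± 2.326·0.052486 = 0.604156 ± 0.122082 = [0.482074, 0.726238]
ρ-limits: (tanh 0.482074, tanh 0.726238) = (0.448, 0.621)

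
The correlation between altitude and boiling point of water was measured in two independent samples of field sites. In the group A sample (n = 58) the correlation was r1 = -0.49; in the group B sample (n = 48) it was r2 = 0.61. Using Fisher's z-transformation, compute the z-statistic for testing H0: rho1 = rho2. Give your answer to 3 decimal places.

-6.194

z1 = atanh(-0.49) = -0.536060,  z2 = atanh(0.61) = 0.708921
SE = √(1/(n1−3) + 1/(n2−3)) = √(1/55 + 1/45) = √(0.0181818 + 0.0222222) = √0.0404040 = 0.201007
z = (z1 − z2)/SE = (-0.536060 − 0.708921) / 0.201007 = -1.244981 / 0.201007 = -6.194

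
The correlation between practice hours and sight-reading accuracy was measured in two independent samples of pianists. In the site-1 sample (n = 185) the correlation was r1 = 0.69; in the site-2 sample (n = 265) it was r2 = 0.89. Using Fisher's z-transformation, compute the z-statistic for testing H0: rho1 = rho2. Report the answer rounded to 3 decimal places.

z1 = atanh(0.69) = 0.847956,  z2 = atanh(0.89) = 1.421926
SE = √(1/(n1−3) + 1/(n2−3)) = √(1/182 + 1/262) = √(0.0054945 + 0.0038168) = √0.0093113 = 0.096495
z = (z1 − z2)/SE = (0.847956 − 1.421926) / 0.096495 = -0.573970 / 0.096495 = -5.948

-5.948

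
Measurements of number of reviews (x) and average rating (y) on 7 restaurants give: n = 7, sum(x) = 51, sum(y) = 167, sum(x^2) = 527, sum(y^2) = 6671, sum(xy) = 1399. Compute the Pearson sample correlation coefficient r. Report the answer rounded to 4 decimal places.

0.2821

S_xy = nΣxy − ΣxΣy = 7·1399 − 51·167 = 9793 − 8517 = 1276
S_xx = nΣx² − (Σx)² = 7·527 − 51² = 3689 − 2601 = 1088
S_yy = nΣy² − (Σy)² = 7·6671 − 167² = 46697 − 27889 = 18808
r = S_xy / √(S_xx·S_yy) = 1276 / √(1088·18808) = 1276 / √20463104 = 1276 / 4523.6163 = 0.2821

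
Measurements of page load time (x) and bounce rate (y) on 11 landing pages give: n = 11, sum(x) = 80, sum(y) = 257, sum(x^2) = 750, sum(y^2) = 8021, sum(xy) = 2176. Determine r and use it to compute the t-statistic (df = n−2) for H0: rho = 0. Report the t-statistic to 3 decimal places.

1.860

Numerator: nΣxy − (Σx)(Σy) = 11·2176 − (80)(257) = 3376
Denominator: √[(nΣx²−(Σx)²)(nΣy²−(Σy)²)]
  nΣx²−(Σx)² = 11·750 − 6400 = 1850;  nΣy²−(Σy)² = 11·8021 − 66049 = 22182
  √(1850·22182) = √41036700 = 6405.9894
r = 3376 / 6405.9894 = 0.5270
t = r·√(n−2)/√(1−r²) = 0.5270·√9 / √(1−0.277729) = 1.581000 / 0.849865 = 1.860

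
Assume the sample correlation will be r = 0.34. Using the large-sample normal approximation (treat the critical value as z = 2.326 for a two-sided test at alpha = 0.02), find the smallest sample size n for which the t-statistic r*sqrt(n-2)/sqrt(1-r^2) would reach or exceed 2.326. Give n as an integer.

44

Need r·√(n−2)/√(1−r²) ≥ 2.326
√(n−2) ≥ 2.326·√(1−0.1156) / 0.34 = 2.326·0.940425 / 0.34 = 6.4336
n−2 ≥ 41.3912  ⇒  n ≥ 43.3912
Smallest integer n = 44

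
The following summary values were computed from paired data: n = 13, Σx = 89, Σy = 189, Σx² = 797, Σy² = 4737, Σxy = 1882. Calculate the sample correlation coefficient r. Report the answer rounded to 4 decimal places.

S_xy = nΣxy − ΣxΣy = 13·1882 − 89·189 = 24466 − 16821 = 7645
S_xx = nΣx² − (Σx)² = 13·797 − 89² = 10361 − 7921 = 2440
S_yy = nΣy² − (Σy)² = 13·4737 − 189² = 61581 − 35721 = 25860
r = S_xy / √(S_xx·S_yy) = 7645 / √(2440·25860) = 7645 / √63098400 = 7645 / 7943.4501 = 0.9624

0.9624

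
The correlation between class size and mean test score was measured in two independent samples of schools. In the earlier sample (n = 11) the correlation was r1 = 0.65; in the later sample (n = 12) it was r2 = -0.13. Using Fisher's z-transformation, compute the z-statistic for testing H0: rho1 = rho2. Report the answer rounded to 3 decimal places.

z1 = atanh(0.65) = 0.775299,  z2 = atanh(-0.13) = -0.130740
SE = √(1/(n1−3) + 1/(n2−3)) = √(1/8 + 1/9) = √(0.1250000 + 0.1111111) = √0.2361111 = 0.485913
z = (z1 − z2)/SE = (0.775299 − (-0.130740)) / 0.485913 = 0.906039 / 0.485913 = 1.865

1.865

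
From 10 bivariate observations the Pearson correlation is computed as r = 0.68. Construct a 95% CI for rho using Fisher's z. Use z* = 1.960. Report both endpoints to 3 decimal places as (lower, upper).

(0.088, 0.917)

Fisher z: z_r = atanh(r) = ½·ln((1+0.68)/(1−0.68)) = 0.829114
SE(z) = 1/√(n−3) = 1/√7 = 0.377964
95% ⇒ z* = 1.960; margin = 1.960·0.377964 = 0.740809
CI on z-scale: (0.088305, 1.569923)
Back-transform: tanh(0.088305) = 0.088076, tanh(1.569923) = 0.917014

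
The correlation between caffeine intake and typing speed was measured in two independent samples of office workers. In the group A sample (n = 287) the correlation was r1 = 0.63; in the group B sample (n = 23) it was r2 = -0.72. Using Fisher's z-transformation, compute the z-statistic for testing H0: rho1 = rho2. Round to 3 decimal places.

7.128

z1 = atanh(0.63) = 0.741416,  z2 = atanh(-0.72) = -0.907645
SE = √(1/(n1−3) + 1/(n2−3)) = √(1/284 + 1/20) = √(0.0035211 + 0.0500000) = √0.0535211 = 0.231346
z = (z1 − z2)/SE = (0.741416 − (-0.907645)) / 0.231346 = 1.649061 / 0.231346 = 7.128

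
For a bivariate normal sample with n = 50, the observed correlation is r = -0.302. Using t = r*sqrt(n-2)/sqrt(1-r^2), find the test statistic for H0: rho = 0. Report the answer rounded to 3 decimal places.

1 − r² = 1 − 0.091204 = 0.908796;  √(1−r²) = 0.953308
√(n−2) = √48 = 6.928203
t = r·√(n−2)/√(1−r²) = -0.302 · 6.928203 / 0.953308 = -2.195

-2.195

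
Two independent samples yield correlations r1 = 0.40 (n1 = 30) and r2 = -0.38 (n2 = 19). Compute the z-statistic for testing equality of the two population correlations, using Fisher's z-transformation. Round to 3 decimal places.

Fisher z-transforms: z1 = atanh(0.40) = 0.423649, z2 = atanh(-0.38) = -0.400060; difference d = 0.823709
Var(d) = 1/27 + 1/16 = 0.0370370 + 0.0625000 = 0.0995370
z = d/√Var(d) = 0.823709 / √0.0995370 = 0.823709 / 0.315495 = 2.611

2.611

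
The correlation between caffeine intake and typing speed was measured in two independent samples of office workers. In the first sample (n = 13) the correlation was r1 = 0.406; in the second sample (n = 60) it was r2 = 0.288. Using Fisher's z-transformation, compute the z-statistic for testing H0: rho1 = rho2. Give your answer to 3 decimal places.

Fisher z-transforms: z1 = atanh(0.406) = 0.430812, z2 = atanh(0.288) = 0.296384; difference d = 0.134428
Var(d) = 1/10 + 1/57 = 0.1000000 + 0.0175439 = 0.1175439
z = d/√Var(d) = 0.134428 / √0.1175439 = 0.134428 / 0.342847 = 0.392

0.392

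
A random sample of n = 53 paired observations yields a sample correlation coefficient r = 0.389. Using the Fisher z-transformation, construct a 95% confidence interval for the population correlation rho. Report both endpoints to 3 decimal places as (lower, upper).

Fisher z: z_r = atanh(r) = ½·ln((1+0.389)/(1−0.389)) = 0.410621
SE(z) = 1/√(n−3) = 1/√50 = 0.141421
95% ⇒ z* = 1.960; margin = 1.960·0.141421 = 0.277185
CI on z-scale: (0.133436, 0.687806)
Back-transform: tanh(0.133436) = 0.132650, tanh(0.687806) = 0.596571

(0.133, 0.597)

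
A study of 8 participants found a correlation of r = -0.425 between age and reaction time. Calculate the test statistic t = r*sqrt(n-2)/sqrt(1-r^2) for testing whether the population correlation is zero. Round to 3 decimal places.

1 − r² = 1 − 0.180625 = 0.819375;  √(1−r²) = 0.905193
√(n−2) = √6 = 2.449490
t = r·√(n−2)/√(1−r²) = -0.425 · 2.449490 / 0.905193 = -1.150

-1.150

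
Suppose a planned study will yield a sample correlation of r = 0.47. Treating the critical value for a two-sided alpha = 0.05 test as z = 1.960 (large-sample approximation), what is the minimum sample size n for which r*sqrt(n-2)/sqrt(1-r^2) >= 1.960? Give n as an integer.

r√(n−2)/√(1−r²) ≥ 1.960  ⇔  n−2 ≥ (1.960)²·(1−r²)/r²
(1−r²)/r² = (1−0.2209)/0.2209 = 3.5269
n ≥ 2 + 3.8416·3.5269 = 2 + 13.5489 = 15.5489
⌈15.5489⌉ = 16

16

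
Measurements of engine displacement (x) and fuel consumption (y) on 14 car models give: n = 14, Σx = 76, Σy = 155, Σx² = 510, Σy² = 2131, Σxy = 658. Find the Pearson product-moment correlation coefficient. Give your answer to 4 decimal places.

Numerator: nΣxy − (Σx)(Σy) = 14·658 − (76)(155) = -2568
Denominator: √[(nΣx²−(Σx)²)(nΣy²−(Σy)²)]
  nΣx²−(Σx)² = 14·510 − 5776 = 1364;  nΣy²−(Σy)² = 14·2131 − 24025 = 5809
  √(1364·5809) = √7923476 = 2814.8670
r = -2568 / 2814.8670 = -0.9123

-0.9123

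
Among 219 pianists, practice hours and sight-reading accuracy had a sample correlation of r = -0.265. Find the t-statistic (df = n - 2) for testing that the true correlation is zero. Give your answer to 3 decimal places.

1 − r² = 1 − 0.070225 = 0.929775;  √(1−r²) = 0.964248
√(n−2) = √217 = 14.730920
t = r·√(n−2)/√(1−r²) = -0.265 · 14.730920 / 0.964248 = -4.048

-4.048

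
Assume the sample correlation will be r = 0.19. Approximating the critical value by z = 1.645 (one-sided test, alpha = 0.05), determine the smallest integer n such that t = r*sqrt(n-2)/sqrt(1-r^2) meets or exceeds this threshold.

r√(n−2)/√(1−r²) ≥ 1.645  ⇔  n−2 ≥ (1.645)²·(1−r²)/r²
(1−r²)/r² = (1−0.0361)/0.0361 = 26.7008
n ≥ 2 + 2.706025·26.7008 = 2 + 72.2530 = 74.2530
⌈74.2530⌉ = 75

75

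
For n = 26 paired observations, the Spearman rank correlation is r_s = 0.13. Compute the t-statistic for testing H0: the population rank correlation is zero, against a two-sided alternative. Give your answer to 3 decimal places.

0.642

1 − r_s² = 1 − 0.0169 = 0.9831;  √(1−r_s²) = 0.991514
√(n−2) = √24 = 4.898979
t = r_s·√(n−2)/√(1−r_s²) = 0.13 · 4.898979 / 0.991514 = 0.642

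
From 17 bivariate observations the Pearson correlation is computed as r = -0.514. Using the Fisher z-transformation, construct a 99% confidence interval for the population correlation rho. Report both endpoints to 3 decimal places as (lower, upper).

(-0.850, 0.120)

z_r = atanh(-0.514) = -0.568151;  SE = 1/√(n−3) = 1/√14 = 0.267261
z-limits: -0.568151 ± 2.576·0.267261 = -0.568151 ± 0.688464 = [-1.256615, 0.120313]
ρ-limits: (tanh -1.256615, tanh 0.120313) = (-0.850, 0.120)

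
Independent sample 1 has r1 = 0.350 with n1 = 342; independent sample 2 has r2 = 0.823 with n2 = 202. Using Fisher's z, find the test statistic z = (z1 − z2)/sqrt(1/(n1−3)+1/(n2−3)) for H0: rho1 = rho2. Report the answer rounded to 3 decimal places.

-8.965

Fisher z-transforms: z1 = atanh(0.350) = 0.365444, z2 = atanh(0.823) = 1.166045; difference d = -0.800601
Var(d) = 1/339 + 1/199 = 0.0029499 + 0.0050251 = 0.0079750
z = d/√Var(d) = -0.800601 / √0.0079750 = -0.800601 / 0.089303 = -8.965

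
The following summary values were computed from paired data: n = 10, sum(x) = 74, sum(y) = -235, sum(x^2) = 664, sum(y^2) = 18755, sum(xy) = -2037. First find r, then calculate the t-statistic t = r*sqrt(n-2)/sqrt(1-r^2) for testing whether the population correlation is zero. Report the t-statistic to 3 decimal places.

S_xy = nΣxy − ΣxΣy = 10·(-2037) − 74·(-235) = -20370 − (-17390) = -2980
S_xx = nΣx² − (Σx)² = 10·664 − 74² = 6640 − 5476 = 1164
S_yy = nΣy² − (Σy)² = 10·18755 − (-235)² = 187550 − 55225 = 132325
r = S_xy / √(S_xx·S_yy) = -2980 / √(1164·132325) = -2980 / √154026300 = -2980 / 12410.7333 = -0.2401
t = r·√(n−2)/√(1−r²) = -0.2401·√8 / √(1−0.057648) = -0.679105 / 0.970748 = -0.700

-0.700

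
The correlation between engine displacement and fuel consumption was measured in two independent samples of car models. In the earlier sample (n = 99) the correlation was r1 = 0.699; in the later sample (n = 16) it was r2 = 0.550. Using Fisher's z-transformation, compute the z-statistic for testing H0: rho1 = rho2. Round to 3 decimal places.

0.836

z1 = atanh(0.699) = 0.865342,  z2 = atanh(0.550) = 0.618381
SE = √(1/(n1−3) + 1/(n2−3)) = √(1/96 + 1/13) = √(0.0104167 + 0.0769231) = √0.0873398 = 0.295533
z = (z1 − z2)/SE = (0.865342 − 0.618381) / 0.295533 = 0.246961 / 0.295533 = 0.836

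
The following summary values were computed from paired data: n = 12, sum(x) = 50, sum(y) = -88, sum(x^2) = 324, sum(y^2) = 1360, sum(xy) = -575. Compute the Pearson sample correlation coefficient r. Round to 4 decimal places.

-0.7246

S_xy = nΣxy − ΣxΣy = 12·(-575) − 50·(-88) = -6900 − (-4400) = -2500
S_xx = nΣx² − (Σx)² = 12·324 − 50² = 3888 − 2500 = 1388
S_yy = nΣy² − (Σy)² = 12·1360 − (-88)² = 16320 − 7744 = 8576
r = S_xy / √(S_xx·S_yy) = -2500 / √(1388·8576) = -2500 / √11903488 = -2500 / 3450.1432 = -0.7246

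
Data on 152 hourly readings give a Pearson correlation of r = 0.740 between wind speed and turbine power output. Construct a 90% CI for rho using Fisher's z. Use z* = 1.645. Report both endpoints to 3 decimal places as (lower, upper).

(0.673, 0.795)

z_r = atanh(0.740) = 0.950479;  SE = 1/√(n−3) = 1/√149 = 0.081923
z-limits: 0.950479 ± 1.645·0.081923 = 0.950479 ± 0.134763 = [0.815716, 1.085242]
ρ-limits: (tanh 0.815716, tanh 1.085242) = (0.673, 0.795)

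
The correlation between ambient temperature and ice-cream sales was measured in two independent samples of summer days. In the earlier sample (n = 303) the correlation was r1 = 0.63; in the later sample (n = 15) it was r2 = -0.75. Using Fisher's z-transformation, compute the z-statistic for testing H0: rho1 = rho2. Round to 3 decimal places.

5.823

Fisher z-transforms: z1 = atanh(0.63) = 0.741416, z2 = atanh(-0.75) = -0.972955; difference d = 1.714371
Var(d) = 1/300 + 1/12 = 0.0033333 + 0.0833333 = 0.0866666
z = d/√Var(d) = 1.714371 / √0.0866666 = 1.714371 / 0.294392 = 5.823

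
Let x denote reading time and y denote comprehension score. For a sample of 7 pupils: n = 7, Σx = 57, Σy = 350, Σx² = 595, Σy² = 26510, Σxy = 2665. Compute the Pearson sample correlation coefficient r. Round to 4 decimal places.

S_xy = nΣxy − ΣxΣy = 7·2665 − 57·350 = 18655 − 19950 = -1295
S_xx = nΣx² − (Σx)² = 7·595 − 57² = 4165 − 3249 = 916
S_yy = nΣy² − (Σy)² = 7·26510 − 350² = 185570 − 122500 = 63070
r = S_xy / √(S_xx·S_yy) = -1295 / √(916·63070) = -1295 / √57772120 = -1295 / 7600.7973 = -0.1704

-0.1704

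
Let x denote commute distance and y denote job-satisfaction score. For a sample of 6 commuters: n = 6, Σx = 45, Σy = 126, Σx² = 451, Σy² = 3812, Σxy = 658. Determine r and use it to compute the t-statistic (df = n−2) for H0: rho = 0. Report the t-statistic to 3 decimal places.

-2.568

S_xy = nΣxy − ΣxΣy = 6·658 − 45·126 = 3948 − 5670 = -1722
S_xx = nΣx² − (Σx)² = 6·451 − 45² = 2706 − 2025 = 681
S_yy = nΣy² − (Σy)² = 6·3812 − 126² = 22872 − 15876 = 6996
r = S_xy / √(S_xx·S_yy) = -1722 / √(681·6996) = -1722 / √4764276 = -1722 / 2182.7222 = -0.7889
t = r·√(n−2)/√(1−r²) = -0.7889·√4 / √(1−0.622363) = -1.577800 / 0.614522 = -2.568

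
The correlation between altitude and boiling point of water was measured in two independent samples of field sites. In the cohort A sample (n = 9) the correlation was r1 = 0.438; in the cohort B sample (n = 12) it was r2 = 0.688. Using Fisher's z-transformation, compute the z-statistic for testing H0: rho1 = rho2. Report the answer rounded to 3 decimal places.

-0.710

z1 = atanh(0.438) = 0.469753,  z2 = atanh(0.688) = 0.844148
SE = √(1/(n1−3) + 1/(n2−3)) = √(1/6 + 1/9) = √(0.1666667 + 0.1111111) = √0.2777778 = 0.527046
z = (z1 − z2)/SE = (0.469753 − 0.844148) / 0.527046 = -0.374395 / 0.527046 = -0.710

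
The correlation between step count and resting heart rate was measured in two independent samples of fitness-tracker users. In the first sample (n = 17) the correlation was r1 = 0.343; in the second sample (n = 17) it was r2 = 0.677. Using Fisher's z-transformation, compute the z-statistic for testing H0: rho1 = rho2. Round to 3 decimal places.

Fisher z-transforms: z1 = atanh(0.343) = 0.357489, z2 = atanh(0.677) = 0.823555; difference d = -0.466066
Var(d) = 1/14 + 1/14 = 0.0714286 + 0.0714286 = 0.1428572
z = d/√Var(d) = -0.466066 / √0.1428572 = -0.466066 / 0.377965 = -1.233

-1.233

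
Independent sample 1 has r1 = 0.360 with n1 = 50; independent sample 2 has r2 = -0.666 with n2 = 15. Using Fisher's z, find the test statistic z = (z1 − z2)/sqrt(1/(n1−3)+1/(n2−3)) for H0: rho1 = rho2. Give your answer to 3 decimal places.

z1 = atanh(0.360) = 0.376886,  z2 = atanh(-0.666) = -0.803520
SE = √(1/(n1−3) + 1/(n2−3)) = √(1/47 + 1/12) = √(0.0212766 + 0.0833333) = √0.1046099 = 0.323435
z = (z1 − z2)/SE = (0.376886 − (-0.803520)) / 0.323435 = 1.180406 / 0.323435 = 3.650

3.650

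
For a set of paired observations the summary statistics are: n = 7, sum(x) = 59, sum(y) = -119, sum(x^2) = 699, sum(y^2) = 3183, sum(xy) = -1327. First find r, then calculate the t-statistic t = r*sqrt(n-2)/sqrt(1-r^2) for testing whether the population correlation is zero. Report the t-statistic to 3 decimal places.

S_xy = nΣxy − ΣxΣy = 7·(-1327) − 59·(-119) = -9289 − (-7021) = -2268
S_xx = nΣx² − (Σx)² = 7·699 − 59² = 4893 − 3481 = 1412
S_yy = nΣy² − (Σy)² = 7·3183 − (-119)² = 22281 − 14161 = 8120
r = S_xy / √(S_xx·S_yy) = -2268 / √(1412·8120) = -2268 / √11465440 = -2268 / 3386.0656 = -0.6698
t = r·√(n−2)/√(1−r²) = -0.6698·√5 / √(1−0.448632) = -1.497718 / 0.742542 = -2.017

-2.017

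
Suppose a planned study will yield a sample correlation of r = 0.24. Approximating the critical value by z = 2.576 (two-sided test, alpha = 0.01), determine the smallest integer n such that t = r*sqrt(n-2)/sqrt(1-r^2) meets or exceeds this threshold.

111

r√(n−2)/√(1−r²) ≥ 2.576  ⇔  n−2 ≥ (2.576)²·(1−r²)/r²
(1−r²)/r² = (1−0.0576)/0.0576 = 16.3611
n ≥ 2 + 6.635776·16.3611 = 2 + 108.5686 = 110.5686
⌈110.5686⌉ = 111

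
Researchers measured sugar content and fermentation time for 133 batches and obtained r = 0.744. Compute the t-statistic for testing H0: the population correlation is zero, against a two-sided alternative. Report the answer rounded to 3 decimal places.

1 − r² = 1 − 0.553536 = 0.446464;  √(1−r²) = 0.668180
√(n−2) = √131 = 11.445523
t = r·√(n−2)/√(1−r²) = 0.744 · 11.445523 / 0.668180 = 12.744

12.744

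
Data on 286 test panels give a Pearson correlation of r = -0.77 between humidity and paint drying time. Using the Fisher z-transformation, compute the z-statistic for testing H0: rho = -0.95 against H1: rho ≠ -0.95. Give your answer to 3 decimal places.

z_r = atanh(-0.77) = -1.020328,  z_0 = atanh(-0.95) = -1.831781
SE = 1/√(n−3) = 1/√283 = 0.059444
z = (z_r − z_0)/SE = (-1.020328 − (-1.831781)) / 0.059444 = 0.811453 / 0.059444 = 13.651

13.651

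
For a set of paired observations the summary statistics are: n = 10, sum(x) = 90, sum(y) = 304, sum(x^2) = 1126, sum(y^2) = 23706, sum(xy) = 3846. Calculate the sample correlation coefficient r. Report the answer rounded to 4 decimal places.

0.5192

S_xy = nΣxy − ΣxΣy = 10·3846 − 90·304 = 38460 − 27360 = 11100
S_xx = nΣx² − (Σx)² = 10·1126 − 90² = 11260 − 8100 = 3160
S_yy = nΣy² − (Σy)² = 10·23706 − 304² = 237060 − 92416 = 144644
r = S_xy / √(S_xx·S_yy) = 11100 / √(3160·144644) = 11100 / √457075040 = 11100 / 21379.3134 = 0.5192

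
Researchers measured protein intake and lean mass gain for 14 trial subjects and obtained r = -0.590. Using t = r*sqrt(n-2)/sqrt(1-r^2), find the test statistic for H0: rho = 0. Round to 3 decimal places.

-2.531

t = r·√(n−2) / √(1−r²) with r = -0.590, n = 14
  = -0.590·√12 / √(1 − 0.348100)
  = -0.590·3.464102 / 0.807403
  = -2.043820 / 0.807403 = -2.531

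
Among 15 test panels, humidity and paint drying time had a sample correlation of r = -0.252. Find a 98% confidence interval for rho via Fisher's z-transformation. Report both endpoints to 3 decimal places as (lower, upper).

z_r = atanh(-0.252) = -0.257547;  SE = 1/√(n−3) = 1/√12 = 0.288675
z-limits: -0.257547 ± 2.326·0.288675 = -0.257547 ± 0.671458 = [-0.929005, 0.413911]
ρ-limits: (tanh -0.929005, tanh 0.413911) = (-0.730, 0.392)

(-0.730, 0.392)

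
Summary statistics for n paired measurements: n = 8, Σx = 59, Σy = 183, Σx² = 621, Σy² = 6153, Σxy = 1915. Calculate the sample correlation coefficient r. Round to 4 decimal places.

0.9351

Numerator: nΣxy − (Σx)(Σy) = 8·1915 − (59)(183) = 4523
Denominator: √[(nΣx²−(Σx)²)(nΣy²−(Σy)²)]
  nΣx²−(Σx)² = 8·621 − 3481 = 1487;  nΣy²−(Σy)² = 8·6153 − 33489 = 15735
  √(1487·15735) = √23397945 = 4837.1422
r = 4523 / 4837.1422 = 0.9351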